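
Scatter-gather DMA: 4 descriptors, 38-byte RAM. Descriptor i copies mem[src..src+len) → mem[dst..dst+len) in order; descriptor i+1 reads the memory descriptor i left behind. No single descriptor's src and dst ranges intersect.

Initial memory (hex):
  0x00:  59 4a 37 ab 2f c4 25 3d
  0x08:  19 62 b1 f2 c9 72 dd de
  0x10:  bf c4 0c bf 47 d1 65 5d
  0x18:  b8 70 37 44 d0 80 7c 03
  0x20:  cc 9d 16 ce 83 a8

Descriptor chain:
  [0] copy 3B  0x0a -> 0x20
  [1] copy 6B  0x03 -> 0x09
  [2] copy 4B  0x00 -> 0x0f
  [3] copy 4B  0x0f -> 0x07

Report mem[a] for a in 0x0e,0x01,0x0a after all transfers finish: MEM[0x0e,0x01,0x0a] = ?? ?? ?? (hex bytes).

[0] 0x0a->0x20 len=3 : b1 f2 c9
[1] 0x03->0x09 len=6 : ab 2f c4 25 3d 19
[2] 0x00->0x0f len=4 : 59 4a 37 ab
[3] 0x0f->0x07 len=4 : 59 4a 37 ab
query mem[0x0e]=0x19, mem[0x01]=0x4a, mem[0x0a]=0xab

MEM[0x0e,0x01,0x0a] = 19 4a ab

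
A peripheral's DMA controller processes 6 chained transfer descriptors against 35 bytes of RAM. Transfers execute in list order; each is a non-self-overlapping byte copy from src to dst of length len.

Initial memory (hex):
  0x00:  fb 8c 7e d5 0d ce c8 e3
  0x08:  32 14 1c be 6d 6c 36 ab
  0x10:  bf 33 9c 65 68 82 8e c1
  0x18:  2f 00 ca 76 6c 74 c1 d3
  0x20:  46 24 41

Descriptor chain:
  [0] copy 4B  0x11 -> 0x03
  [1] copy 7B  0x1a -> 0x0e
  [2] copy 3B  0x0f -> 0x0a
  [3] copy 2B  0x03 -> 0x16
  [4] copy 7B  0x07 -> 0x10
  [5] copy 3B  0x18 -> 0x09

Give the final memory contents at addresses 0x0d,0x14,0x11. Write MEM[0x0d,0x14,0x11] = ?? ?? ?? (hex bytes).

  after D0: wrote 4B at 0x03 = 339c6568
  after D1: wrote 7B at 0x0e = ca766c74c1d346
  after D2: wrote 3B at 0x0a = 766c74
  after D3: wrote 2B at 0x16 = 339c
  after D4: wrote 7B at 0x10 = e33214766c746c
  after D5: wrote 3B at 0x09 = 2f00ca
query mem[0x0d]=0x6c, mem[0x14]=0x6c, mem[0x11]=0x32

MEM[0x0d,0x14,0x11] = 6c 6c 32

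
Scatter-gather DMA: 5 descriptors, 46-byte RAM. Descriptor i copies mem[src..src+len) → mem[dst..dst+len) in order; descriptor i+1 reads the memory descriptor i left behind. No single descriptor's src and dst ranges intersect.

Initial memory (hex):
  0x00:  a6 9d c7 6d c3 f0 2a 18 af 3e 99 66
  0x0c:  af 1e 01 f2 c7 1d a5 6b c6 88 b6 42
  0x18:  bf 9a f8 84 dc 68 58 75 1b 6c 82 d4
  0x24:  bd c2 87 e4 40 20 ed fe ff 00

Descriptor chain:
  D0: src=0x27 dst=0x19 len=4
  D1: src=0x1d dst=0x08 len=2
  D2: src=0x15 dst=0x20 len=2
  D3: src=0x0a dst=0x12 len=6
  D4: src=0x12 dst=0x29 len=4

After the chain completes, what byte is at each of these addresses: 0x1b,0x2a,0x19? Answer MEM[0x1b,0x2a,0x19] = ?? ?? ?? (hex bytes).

D0: mem[0x19..0x1c] <- [e4 40 20 ed]
D1: mem[0x08..0x09] <- [68 58]
D2: mem[0x20..0x21] <- [88 b6]
D3: mem[0x12..0x17] <- [99 66 af 1e 01 f2]
D4: mem[0x29..0x2c] <- [99 66 af 1e]
query mem[0x1b]=0x20, mem[0x2a]=0x66, mem[0x19]=0xe4

MEM[0x1b,0x2a,0x19] = 20 66 e4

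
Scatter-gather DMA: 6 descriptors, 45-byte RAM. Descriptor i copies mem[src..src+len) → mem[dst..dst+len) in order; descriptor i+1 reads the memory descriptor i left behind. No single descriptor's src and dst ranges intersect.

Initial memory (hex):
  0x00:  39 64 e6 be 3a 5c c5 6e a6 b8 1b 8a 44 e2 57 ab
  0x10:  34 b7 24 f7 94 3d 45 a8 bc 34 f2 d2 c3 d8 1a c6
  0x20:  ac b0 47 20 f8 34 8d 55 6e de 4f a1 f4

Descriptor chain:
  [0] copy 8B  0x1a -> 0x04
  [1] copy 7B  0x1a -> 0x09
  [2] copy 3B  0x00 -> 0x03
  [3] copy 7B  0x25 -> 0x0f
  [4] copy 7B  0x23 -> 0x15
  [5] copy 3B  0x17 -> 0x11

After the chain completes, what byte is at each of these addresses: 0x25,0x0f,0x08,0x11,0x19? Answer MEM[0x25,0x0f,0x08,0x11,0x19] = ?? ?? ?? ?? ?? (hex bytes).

D0: mem[0x04..0x0b] <- [f2 d2 c3 d8 1a c6 ac b0]
D1: mem[0x09..0x0f] <- [f2 d2 c3 d8 1a c6 ac]
D2: mem[0x03..0x05] <- [39 64 e6]
D3: mem[0x0f..0x15] <- [34 8d 55 6e de 4f a1]
D4: mem[0x15..0x1b] <- [20 f8 34 8d 55 6e de]
D5: mem[0x11..0x13] <- [34 8d 55]
query mem[0x25]=0x34, mem[0x0f]=0x34, mem[0x08]=0x1a, mem[0x11]=0x34, mem[0x19]=0x55

MEM[0x25,0x0f,0x08,0x11,0x19] = 34 34 1a 34 55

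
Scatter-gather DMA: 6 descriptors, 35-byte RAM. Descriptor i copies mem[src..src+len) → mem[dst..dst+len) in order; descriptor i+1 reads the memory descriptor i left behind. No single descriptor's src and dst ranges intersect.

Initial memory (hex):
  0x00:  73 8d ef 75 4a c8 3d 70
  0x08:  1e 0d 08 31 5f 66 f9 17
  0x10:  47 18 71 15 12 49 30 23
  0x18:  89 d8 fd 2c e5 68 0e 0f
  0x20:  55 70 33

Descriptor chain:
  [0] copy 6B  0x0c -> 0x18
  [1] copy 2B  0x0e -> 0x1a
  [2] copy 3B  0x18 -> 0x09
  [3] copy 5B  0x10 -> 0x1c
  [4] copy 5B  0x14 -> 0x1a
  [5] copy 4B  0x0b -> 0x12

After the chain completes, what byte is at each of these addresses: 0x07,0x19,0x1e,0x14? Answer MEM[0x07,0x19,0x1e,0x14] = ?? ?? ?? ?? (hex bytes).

MEM[0x07,0x19,0x1e,0x14] = 70 66 5f 66

#0 dst[0x18+6] := {0x5f,0x66,0xf9,0x17,0x47,0x18}
#1 dst[0x1a+2] := {0xf9,0x17}
#2 dst[0x09+3] := {0x5f,0x66,0xf9}
#3 dst[0x1c+5] := {0x47,0x18,0x71,0x15,0x12}
#4 dst[0x1a+5] := {0x12,0x49,0x30,0x23,0x5f}
#5 dst[0x12+4] := {0xf9,0x5f,0x66,0xf9}
query mem[0x07]=0x70, mem[0x19]=0x66, mem[0x1e]=0x5f, mem[0x14]=0x66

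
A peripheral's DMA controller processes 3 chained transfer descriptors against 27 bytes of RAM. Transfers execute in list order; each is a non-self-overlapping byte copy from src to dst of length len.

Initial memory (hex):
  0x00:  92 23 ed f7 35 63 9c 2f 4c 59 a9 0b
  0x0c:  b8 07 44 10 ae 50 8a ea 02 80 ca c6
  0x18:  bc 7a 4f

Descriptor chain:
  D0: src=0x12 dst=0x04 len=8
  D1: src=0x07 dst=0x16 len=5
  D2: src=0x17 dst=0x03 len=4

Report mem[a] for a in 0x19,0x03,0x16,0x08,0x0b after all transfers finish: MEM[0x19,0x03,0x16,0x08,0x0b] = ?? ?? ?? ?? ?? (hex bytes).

MEM[0x19,0x03,0x16,0x08,0x0b] = bc ca 80 ca 7a

D0: mem[0x04..0x0b] <- [8a ea 02 80 ca c6 bc 7a]
D1: mem[0x16..0x1a] <- [80 ca c6 bc 7a]
D2: mem[0x03..0x06] <- [ca c6 bc 7a]
query mem[0x19]=0xbc, mem[0x03]=0xca, mem[0x16]=0x80, mem[0x08]=0xca, mem[0x0b]=0x7a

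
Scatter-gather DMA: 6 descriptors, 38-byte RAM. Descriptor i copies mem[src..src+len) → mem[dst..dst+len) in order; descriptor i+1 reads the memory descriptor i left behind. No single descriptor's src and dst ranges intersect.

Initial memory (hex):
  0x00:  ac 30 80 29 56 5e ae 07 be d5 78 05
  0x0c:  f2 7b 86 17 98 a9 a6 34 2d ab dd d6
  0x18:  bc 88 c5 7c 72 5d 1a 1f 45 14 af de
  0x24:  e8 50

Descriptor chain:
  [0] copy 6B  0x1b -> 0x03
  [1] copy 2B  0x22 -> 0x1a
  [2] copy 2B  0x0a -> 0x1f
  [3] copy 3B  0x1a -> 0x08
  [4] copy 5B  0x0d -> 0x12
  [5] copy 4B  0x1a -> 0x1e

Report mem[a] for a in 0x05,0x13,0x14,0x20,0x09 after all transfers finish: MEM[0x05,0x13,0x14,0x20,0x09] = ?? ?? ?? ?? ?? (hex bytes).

[0] 0x1b->0x03 len=6 : 7c 72 5d 1a 1f 45
[1] 0x22->0x1a len=2 : af de
[2] 0x0a->0x1f len=2 : 78 05
[3] 0x1a->0x08 len=3 : af de 72
[4] 0x0d->0x12 len=5 : 7b 86 17 98 a9
[5] 0x1a->0x1e len=4 : af de 72 5d
query mem[0x05]=0x5d, mem[0x13]=0x86, mem[0x14]=0x17, mem[0x20]=0x72, mem[0x09]=0xde

MEM[0x05,0x13,0x14,0x20,0x09] = 5d 86 17 72 de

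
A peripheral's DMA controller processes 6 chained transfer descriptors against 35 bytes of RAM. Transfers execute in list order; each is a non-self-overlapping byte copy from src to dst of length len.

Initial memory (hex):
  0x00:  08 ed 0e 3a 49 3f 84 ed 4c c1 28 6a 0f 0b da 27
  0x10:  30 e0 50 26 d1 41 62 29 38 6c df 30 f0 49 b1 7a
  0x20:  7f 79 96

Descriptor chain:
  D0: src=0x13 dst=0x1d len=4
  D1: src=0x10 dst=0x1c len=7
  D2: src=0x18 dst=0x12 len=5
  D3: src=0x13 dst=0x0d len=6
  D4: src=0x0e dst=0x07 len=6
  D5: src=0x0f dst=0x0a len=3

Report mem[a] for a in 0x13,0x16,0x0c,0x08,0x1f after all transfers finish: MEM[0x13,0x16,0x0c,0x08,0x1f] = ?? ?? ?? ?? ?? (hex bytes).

MEM[0x13,0x16,0x0c,0x08,0x1f] = 6c 30 29 30 26

#0 dst[0x1d+4] := {0x26,0xd1,0x41,0x62}
#1 dst[0x1c+7] := {0x30,0xe0,0x50,0x26,0xd1,0x41,0x62}
#2 dst[0x12+5] := {0x38,0x6c,0xdf,0x30,0x30}
#3 dst[0x0d+6] := {0x6c,0xdf,0x30,0x30,0x29,0x38}
#4 dst[0x07+6] := {0xdf,0x30,0x30,0x29,0x38,0x6c}
#5 dst[0x0a+3] := {0x30,0x30,0x29}
query mem[0x13]=0x6c, mem[0x16]=0x30, mem[0x0c]=0x29, mem[0x08]=0x30, mem[0x1f]=0x26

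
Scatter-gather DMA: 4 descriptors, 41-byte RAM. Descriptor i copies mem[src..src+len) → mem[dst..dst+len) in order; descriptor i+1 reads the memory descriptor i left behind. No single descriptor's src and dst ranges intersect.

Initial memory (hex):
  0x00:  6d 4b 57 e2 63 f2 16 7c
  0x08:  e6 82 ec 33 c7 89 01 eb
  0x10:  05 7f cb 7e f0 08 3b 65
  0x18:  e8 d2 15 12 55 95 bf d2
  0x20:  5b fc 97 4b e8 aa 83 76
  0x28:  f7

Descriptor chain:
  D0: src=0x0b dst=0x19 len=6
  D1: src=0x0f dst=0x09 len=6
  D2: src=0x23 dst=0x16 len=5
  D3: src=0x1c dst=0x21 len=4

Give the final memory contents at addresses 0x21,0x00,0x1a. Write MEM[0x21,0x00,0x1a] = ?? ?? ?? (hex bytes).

MEM[0x21,0x00,0x1a] = 01 6d 76

  after D0: wrote 6B at 0x19 = 33c78901eb05
  after D1: wrote 6B at 0x09 = eb057fcb7ef0
  after D2: wrote 5B at 0x16 = 4be8aa8376
  after D3: wrote 4B at 0x21 = 01eb05d2
query mem[0x21]=0x01, mem[0x00]=0x6d, mem[0x1a]=0x76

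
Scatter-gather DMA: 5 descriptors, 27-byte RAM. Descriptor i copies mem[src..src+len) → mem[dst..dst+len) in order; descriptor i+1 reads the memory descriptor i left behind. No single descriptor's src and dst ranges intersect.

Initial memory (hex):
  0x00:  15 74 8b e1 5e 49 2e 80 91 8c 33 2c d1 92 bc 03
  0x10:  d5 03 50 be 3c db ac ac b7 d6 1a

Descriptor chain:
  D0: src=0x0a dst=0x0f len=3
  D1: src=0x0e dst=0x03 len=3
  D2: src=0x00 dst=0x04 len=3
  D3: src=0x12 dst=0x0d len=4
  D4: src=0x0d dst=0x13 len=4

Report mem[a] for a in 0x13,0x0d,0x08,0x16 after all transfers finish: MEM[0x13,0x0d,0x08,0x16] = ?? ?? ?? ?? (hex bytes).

#0 dst[0x0f+3] := {0x33,0x2c,0xd1}
#1 dst[0x03+3] := {0xbc,0x33,0x2c}
#2 dst[0x04+3] := {0x15,0x74,0x8b}
#3 dst[0x0d+4] := {0x50,0xbe,0x3c,0xdb}
#4 dst[0x13+4] := {0x50,0xbe,0x3c,0xdb}
query mem[0x13]=0x50, mem[0x0d]=0x50, mem[0x08]=0x91, mem[0x16]=0xdb

MEM[0x13,0x0d,0x08,0x16] = 50 50 91 db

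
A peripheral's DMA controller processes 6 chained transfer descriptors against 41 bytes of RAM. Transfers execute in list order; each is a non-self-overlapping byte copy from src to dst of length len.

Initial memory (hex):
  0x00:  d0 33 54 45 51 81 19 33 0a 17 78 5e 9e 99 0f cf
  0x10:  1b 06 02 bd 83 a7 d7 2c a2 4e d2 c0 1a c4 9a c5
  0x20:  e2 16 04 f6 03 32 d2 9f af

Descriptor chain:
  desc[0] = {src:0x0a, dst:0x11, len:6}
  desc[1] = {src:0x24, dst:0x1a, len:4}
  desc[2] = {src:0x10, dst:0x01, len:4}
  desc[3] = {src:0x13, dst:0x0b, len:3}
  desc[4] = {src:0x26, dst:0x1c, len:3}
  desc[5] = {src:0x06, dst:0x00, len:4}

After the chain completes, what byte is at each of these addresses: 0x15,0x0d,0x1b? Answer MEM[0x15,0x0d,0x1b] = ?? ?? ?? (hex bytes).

MEM[0x15,0x0d,0x1b] = 0f 0f 32

[0] 0x0a->0x11 len=6 : 78 5e 9e 99 0f cf
[1] 0x24->0x1a len=4 : 03 32 d2 9f
[2] 0x10->0x01 len=4 : 1b 78 5e 9e
[3] 0x13->0x0b len=3 : 9e 99 0f
[4] 0x26->0x1c len=3 : d2 9f af
[5] 0x06->0x00 len=4 : 19 33 0a 17
query mem[0x15]=0x0f, mem[0x0d]=0x0f, mem[0x1b]=0x32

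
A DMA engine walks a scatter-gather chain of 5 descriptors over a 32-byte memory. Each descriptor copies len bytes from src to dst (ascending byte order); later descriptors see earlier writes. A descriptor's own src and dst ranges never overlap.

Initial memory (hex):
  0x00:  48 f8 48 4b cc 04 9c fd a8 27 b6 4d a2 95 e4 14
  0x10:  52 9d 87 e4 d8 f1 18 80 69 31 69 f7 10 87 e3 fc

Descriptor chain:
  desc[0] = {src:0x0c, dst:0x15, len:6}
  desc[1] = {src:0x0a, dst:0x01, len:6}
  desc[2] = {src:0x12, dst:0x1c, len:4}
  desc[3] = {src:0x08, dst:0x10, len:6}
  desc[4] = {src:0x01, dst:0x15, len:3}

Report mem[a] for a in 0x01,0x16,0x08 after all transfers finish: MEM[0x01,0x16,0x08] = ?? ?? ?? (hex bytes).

MEM[0x01,0x16,0x08] = b6 4d a8

#0 dst[0x15+6] := {0xa2,0x95,0xe4,0x14,0x52,0x9d}
#1 dst[0x01+6] := {0xb6,0x4d,0xa2,0x95,0xe4,0x14}
#2 dst[0x1c+4] := {0x87,0xe4,0xd8,0xa2}
#3 dst[0x10+6] := {0xa8,0x27,0xb6,0x4d,0xa2,0x95}
#4 dst[0x15+3] := {0xb6,0x4d,0xa2}
query mem[0x01]=0xb6, mem[0x16]=0x4d, mem[0x08]=0xa8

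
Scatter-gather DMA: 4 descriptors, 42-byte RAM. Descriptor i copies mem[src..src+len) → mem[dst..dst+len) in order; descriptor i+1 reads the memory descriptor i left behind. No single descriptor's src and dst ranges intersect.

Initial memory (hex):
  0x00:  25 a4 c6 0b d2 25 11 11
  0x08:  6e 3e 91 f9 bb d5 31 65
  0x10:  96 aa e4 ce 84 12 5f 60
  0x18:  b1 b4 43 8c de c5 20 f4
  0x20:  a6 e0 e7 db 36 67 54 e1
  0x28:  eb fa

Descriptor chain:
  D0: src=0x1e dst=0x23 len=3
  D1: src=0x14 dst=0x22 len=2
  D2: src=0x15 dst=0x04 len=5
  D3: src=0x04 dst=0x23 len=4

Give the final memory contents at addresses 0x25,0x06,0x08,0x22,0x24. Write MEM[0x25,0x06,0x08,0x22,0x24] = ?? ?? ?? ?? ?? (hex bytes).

[0] 0x1e->0x23 len=3 : 20 f4 a6
[1] 0x14->0x22 len=2 : 84 12
[2] 0x15->0x04 len=5 : 12 5f 60 b1 b4
[3] 0x04->0x23 len=4 : 12 5f 60 b1
query mem[0x25]=0x60, mem[0x06]=0x60, mem[0x08]=0xb4, mem[0x22]=0x84, mem[0x24]=0x5f

MEM[0x25,0x06,0x08,0x22,0x24] = 60 60 b4 84 5f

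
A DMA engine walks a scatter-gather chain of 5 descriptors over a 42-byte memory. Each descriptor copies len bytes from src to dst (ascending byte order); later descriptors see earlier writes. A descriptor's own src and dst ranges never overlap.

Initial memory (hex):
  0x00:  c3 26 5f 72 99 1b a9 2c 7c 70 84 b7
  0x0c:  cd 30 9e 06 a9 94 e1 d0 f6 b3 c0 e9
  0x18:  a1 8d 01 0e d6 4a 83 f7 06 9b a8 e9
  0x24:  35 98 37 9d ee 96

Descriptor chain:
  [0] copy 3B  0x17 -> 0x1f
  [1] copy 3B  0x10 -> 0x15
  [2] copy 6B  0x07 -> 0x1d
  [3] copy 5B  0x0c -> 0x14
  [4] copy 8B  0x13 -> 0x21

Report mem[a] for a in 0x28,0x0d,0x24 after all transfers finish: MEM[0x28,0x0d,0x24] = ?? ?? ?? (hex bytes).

#0 dst[0x1f+3] := {0xe9,0xa1,0x8d}
#1 dst[0x15+3] := {0xa9,0x94,0xe1}
#2 dst[0x1d+6] := {0x2c,0x7c,0x70,0x84,0xb7,0xcd}
#3 dst[0x14+5] := {0xcd,0x30,0x9e,0x06,0xa9}
#4 dst[0x21+8] := {0xd0,0xcd,0x30,0x9e,0x06,0xa9,0x8d,0x01}
query mem[0x28]=0x01, mem[0x0d]=0x30, mem[0x24]=0x9e

MEM[0x28,0x0d,0x24] = 01 30 9e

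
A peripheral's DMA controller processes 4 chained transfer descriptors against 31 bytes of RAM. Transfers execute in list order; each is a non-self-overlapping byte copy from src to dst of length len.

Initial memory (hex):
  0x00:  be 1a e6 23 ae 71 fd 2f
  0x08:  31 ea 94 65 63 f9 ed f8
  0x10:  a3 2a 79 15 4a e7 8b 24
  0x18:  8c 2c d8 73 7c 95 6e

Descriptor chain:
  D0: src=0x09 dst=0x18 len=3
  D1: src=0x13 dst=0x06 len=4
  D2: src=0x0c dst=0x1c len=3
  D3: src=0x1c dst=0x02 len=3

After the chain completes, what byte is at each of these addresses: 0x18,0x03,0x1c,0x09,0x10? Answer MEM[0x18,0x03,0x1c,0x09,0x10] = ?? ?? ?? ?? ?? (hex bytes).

[0] 0x09->0x18 len=3 : ea 94 65
[1] 0x13->0x06 len=4 : 15 4a e7 8b
[2] 0x0c->0x1c len=3 : 63 f9 ed
[3] 0x1c->0x02 len=3 : 63 f9 ed
query mem[0x18]=0xea, mem[0x03]=0xf9, mem[0x1c]=0x63, mem[0x09]=0x8b, mem[0x10]=0xa3

MEM[0x18,0x03,0x1c,0x09,0x10] = ea f9 63 8b a3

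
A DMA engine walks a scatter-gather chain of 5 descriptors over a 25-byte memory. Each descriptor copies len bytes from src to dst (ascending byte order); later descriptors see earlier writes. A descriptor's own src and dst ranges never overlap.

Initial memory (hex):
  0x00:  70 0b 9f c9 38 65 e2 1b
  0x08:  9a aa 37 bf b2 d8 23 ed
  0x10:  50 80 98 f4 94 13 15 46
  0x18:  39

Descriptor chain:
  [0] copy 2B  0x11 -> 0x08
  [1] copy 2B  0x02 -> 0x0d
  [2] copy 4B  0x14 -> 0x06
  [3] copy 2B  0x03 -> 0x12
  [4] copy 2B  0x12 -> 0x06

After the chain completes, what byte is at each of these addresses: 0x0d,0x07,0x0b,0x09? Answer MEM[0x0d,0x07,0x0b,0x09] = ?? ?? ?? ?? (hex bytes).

  after D0: wrote 2B at 0x08 = 8098
  after D1: wrote 2B at 0x0d = 9fc9
  after D2: wrote 4B at 0x06 = 94131546
  after D3: wrote 2B at 0x12 = c938
  after D4: wrote 2B at 0x06 = c938
query mem[0x0d]=0x9f, mem[0x07]=0x38, mem[0x0b]=0xbf, mem[0x09]=0x46

MEM[0x0d,0x07,0x0b,0x09] = 9f 38 bf 46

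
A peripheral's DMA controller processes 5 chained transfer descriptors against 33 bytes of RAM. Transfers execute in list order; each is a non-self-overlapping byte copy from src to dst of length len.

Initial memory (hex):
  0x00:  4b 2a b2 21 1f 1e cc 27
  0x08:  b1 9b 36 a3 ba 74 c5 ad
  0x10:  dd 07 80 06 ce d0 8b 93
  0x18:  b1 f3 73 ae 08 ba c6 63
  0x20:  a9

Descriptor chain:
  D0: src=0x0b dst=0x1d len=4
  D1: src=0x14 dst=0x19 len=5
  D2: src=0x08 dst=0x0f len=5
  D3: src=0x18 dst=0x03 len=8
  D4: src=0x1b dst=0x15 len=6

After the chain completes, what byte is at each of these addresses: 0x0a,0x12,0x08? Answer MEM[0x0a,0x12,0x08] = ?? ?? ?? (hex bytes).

[0] 0x0b->0x1d len=4 : a3 ba 74 c5
[1] 0x14->0x19 len=5 : ce d0 8b 93 b1
[2] 0x08->0x0f len=5 : b1 9b 36 a3 ba
[3] 0x18->0x03 len=8 : b1 ce d0 8b 93 b1 ba 74
[4] 0x1b->0x15 len=6 : 8b 93 b1 ba 74 c5
query mem[0x0a]=0x74, mem[0x12]=0xa3, mem[0x08]=0xb1

MEM[0x0a,0x12,0x08] = 74 a3 b1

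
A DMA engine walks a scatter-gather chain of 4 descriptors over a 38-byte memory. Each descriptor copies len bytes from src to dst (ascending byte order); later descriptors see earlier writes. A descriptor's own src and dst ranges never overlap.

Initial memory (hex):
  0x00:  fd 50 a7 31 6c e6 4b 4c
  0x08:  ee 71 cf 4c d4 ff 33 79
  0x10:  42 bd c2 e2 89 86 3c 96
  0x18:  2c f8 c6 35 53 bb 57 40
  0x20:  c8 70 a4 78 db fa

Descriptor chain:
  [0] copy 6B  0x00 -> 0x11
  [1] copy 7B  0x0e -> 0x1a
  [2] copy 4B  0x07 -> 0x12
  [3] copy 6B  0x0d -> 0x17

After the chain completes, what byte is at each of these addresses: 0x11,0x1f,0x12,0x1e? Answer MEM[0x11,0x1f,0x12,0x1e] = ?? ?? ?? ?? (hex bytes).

MEM[0x11,0x1f,0x12,0x1e] = fd a7 4c 50

#0 dst[0x11+6] := {0xfd,0x50,0xa7,0x31,0x6c,0xe6}
#1 dst[0x1a+7] := {0x33,0x79,0x42,0xfd,0x50,0xa7,0x31}
#2 dst[0x12+4] := {0x4c,0xee,0x71,0xcf}
#3 dst[0x17+6] := {0xff,0x33,0x79,0x42,0xfd,0x4c}
query mem[0x11]=0xfd, mem[0x1f]=0xa7, mem[0x12]=0x4c, mem[0x1e]=0x50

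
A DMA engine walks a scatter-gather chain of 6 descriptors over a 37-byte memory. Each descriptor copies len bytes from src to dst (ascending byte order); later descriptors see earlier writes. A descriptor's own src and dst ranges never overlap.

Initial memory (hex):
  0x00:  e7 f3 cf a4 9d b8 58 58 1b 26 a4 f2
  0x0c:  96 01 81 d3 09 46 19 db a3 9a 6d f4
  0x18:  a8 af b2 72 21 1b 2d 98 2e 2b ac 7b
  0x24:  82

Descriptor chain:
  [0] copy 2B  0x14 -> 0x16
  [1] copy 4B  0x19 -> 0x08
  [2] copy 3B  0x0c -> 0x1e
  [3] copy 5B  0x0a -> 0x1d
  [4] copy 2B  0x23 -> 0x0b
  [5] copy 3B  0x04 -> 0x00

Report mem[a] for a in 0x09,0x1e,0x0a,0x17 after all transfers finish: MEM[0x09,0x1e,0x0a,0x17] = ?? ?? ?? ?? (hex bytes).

D0: mem[0x16..0x17] <- [a3 9a]
D1: mem[0x08..0x0b] <- [af b2 72 21]
D2: mem[0x1e..0x20] <- [96 01 81]
D3: mem[0x1d..0x21] <- [72 21 96 01 81]
D4: mem[0x0b..0x0c] <- [7b 82]
D5: mem[0x00..0x02] <- [9d b8 58]
query mem[0x09]=0xb2, mem[0x1e]=0x21, mem[0x0a]=0x72, mem[0x17]=0x9a

MEM[0x09,0x1e,0x0a,0x17] = b2 21 72 9a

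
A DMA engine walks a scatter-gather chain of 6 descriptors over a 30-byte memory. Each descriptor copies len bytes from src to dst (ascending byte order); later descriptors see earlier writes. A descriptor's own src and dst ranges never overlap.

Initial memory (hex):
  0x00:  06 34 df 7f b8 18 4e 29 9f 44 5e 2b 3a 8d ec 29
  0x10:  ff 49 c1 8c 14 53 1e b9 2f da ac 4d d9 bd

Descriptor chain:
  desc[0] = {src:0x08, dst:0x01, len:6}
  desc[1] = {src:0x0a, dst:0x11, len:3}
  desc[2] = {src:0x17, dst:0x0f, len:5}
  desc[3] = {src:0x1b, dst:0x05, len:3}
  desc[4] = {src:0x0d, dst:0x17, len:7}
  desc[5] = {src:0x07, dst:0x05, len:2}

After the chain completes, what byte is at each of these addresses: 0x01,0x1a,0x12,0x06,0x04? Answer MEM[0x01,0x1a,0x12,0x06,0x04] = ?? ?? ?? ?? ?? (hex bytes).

  after D0: wrote 6B at 0x01 = 9f445e2b3a8d
  after D1: wrote 3B at 0x11 = 5e2b3a
  after D2: wrote 5B at 0x0f = b92fdaac4d
  after D3: wrote 3B at 0x05 = 4dd9bd
  after D4: wrote 7B at 0x17 = 8decb92fdaac4d
  after D5: wrote 2B at 0x05 = bd9f
query mem[0x01]=0x9f, mem[0x1a]=0x2f, mem[0x12]=0xac, mem[0x06]=0x9f, mem[0x04]=0x2b

MEM[0x01,0x1a,0x12,0x06,0x04] = 9f 2f ac 9f 2b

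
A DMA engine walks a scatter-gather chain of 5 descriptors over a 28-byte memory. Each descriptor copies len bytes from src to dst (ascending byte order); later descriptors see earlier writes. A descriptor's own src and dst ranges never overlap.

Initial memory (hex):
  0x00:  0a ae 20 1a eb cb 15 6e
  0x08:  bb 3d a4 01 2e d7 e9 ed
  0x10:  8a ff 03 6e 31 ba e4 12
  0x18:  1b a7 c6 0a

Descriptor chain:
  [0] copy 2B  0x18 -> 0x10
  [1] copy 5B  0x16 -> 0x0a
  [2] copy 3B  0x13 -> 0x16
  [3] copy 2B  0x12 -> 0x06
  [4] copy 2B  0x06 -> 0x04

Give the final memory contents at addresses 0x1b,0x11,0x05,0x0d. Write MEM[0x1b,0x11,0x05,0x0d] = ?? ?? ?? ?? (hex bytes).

MEM[0x1b,0x11,0x05,0x0d] = 0a a7 6e a7

D0: mem[0x10..0x11] <- [1b a7]
D1: mem[0x0a..0x0e] <- [e4 12 1b a7 c6]
D2: mem[0x16..0x18] <- [6e 31 ba]
D3: mem[0x06..0x07] <- [03 6e]
D4: mem[0x04..0x05] <- [03 6e]
query mem[0x1b]=0x0a, mem[0x11]=0xa7, mem[0x05]=0x6e, mem[0x0d]=0xa7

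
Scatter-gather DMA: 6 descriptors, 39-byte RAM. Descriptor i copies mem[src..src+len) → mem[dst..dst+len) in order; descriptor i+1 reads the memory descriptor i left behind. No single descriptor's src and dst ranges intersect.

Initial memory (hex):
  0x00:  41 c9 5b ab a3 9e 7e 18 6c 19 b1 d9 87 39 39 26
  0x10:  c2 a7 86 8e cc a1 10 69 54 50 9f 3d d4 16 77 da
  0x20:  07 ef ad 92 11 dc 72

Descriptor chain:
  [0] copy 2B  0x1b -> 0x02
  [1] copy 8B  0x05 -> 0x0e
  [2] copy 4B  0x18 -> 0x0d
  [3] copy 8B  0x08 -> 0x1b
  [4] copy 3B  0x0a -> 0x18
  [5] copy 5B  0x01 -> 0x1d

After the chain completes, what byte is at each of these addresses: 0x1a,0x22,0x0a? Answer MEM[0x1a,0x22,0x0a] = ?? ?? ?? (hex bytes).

[0] 0x1b->0x02 len=2 : 3d d4
[1] 0x05->0x0e len=8 : 9e 7e 18 6c 19 b1 d9 87
[2] 0x18->0x0d len=4 : 54 50 9f 3d
[3] 0x08->0x1b len=8 : 6c 19 b1 d9 87 54 50 9f
[4] 0x0a->0x18 len=3 : b1 d9 87
[5] 0x01->0x1d len=5 : c9 3d d4 a3 9e
query mem[0x1a]=0x87, mem[0x22]=0x9f, mem[0x0a]=0xb1

MEM[0x1a,0x22,0x0a] = 87 9f b1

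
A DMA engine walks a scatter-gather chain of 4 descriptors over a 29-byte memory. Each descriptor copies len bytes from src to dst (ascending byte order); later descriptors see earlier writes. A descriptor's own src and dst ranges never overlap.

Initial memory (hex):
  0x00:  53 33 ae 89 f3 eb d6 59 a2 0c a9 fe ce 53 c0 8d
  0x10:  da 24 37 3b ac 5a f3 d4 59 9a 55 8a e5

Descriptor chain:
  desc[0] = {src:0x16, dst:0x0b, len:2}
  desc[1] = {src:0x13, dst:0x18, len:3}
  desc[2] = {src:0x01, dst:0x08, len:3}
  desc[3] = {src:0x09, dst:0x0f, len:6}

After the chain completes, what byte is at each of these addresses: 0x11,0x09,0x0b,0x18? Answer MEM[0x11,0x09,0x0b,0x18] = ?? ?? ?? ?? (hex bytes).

D0: mem[0x0b..0x0c] <- [f3 d4]
D1: mem[0x18..0x1a] <- [3b ac 5a]
D2: mem[0x08..0x0a] <- [33 ae 89]
D3: mem[0x0f..0x14] <- [ae 89 f3 d4 53 c0]
query mem[0x11]=0xf3, mem[0x09]=0xae, mem[0x0b]=0xf3, mem[0x18]=0x3b

MEM[0x11,0x09,0x0b,0x18] = f3 ae f3 3b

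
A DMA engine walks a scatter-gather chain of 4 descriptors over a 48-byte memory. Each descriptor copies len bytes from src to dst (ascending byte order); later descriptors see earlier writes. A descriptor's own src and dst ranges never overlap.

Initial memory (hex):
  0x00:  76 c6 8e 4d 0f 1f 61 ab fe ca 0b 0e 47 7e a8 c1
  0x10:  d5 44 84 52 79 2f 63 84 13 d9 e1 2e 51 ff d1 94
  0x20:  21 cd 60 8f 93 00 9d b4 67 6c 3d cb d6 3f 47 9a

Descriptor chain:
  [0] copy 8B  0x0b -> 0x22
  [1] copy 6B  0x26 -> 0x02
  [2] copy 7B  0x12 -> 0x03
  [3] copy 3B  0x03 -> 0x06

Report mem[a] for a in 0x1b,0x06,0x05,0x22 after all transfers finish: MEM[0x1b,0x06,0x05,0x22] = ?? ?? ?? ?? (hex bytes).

MEM[0x1b,0x06,0x05,0x22] = 2e 84 79 0e

D0: mem[0x22..0x29] <- [0e 47 7e a8 c1 d5 44 84]
D1: mem[0x02..0x07] <- [c1 d5 44 84 3d cb]
D2: mem[0x03..0x09] <- [84 52 79 2f 63 84 13]
D3: mem[0x06..0x08] <- [84 52 79]
query mem[0x1b]=0x2e, mem[0x06]=0x84, mem[0x05]=0x79, mem[0x22]=0x0e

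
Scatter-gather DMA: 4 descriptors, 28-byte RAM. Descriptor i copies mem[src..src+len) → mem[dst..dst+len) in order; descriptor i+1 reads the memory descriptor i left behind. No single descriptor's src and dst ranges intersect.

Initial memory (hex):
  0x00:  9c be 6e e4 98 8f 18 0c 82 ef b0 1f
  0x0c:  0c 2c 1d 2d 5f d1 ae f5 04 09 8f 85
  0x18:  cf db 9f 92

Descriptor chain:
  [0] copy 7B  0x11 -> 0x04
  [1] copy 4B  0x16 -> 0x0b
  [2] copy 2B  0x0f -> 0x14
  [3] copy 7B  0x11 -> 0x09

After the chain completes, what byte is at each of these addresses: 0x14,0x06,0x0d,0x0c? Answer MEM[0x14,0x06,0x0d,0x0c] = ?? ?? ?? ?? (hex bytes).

MEM[0x14,0x06,0x0d,0x0c] = 2d f5 5f 2d

#0 dst[0x04+7] := {0xd1,0xae,0xf5,0x04,0x09,0x8f,0x85}
#1 dst[0x0b+4] := {0x8f,0x85,0xcf,0xdb}
#2 dst[0x14+2] := {0x2d,0x5f}
#3 dst[0x09+7] := {0xd1,0xae,0xf5,0x2d,0x5f,0x8f,0x85}
query mem[0x14]=0x2d, mem[0x06]=0xf5, mem[0x0d]=0x5f, mem[0x0c]=0x2d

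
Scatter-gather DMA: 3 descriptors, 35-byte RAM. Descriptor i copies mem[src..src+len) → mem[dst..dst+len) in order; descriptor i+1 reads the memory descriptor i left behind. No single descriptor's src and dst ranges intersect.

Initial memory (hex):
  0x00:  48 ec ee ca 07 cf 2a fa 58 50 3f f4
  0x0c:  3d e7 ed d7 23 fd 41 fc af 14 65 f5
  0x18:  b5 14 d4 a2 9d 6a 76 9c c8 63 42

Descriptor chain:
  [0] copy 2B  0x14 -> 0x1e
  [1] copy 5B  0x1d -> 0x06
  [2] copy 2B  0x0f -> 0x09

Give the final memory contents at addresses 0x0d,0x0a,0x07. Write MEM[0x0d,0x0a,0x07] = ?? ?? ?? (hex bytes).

MEM[0x0d,0x0a,0x07] = e7 23 af

#0 dst[0x1e+2] := {0xaf,0x14}
#1 dst[0x06+5] := {0x6a,0xaf,0x14,0xc8,0x63}
#2 dst[0x09+2] := {0xd7,0x23}
query mem[0x0d]=0xe7, mem[0x0a]=0x23, mem[0x07]=0xaf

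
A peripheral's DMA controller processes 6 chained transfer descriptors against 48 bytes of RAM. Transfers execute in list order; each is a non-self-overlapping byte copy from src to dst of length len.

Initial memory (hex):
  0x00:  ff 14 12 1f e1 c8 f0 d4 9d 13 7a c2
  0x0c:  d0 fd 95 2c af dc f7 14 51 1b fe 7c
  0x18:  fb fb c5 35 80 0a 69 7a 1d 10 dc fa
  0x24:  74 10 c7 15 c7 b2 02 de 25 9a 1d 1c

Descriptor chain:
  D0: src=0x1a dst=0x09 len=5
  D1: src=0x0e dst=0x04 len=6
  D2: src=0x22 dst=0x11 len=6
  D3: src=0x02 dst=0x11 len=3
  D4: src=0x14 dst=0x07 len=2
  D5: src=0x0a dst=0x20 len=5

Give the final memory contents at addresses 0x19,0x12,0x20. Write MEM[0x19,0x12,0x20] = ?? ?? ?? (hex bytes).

  after D0: wrote 5B at 0x09 = c535800a69
  after D1: wrote 6B at 0x04 = 952cafdcf714
  after D2: wrote 6B at 0x11 = dcfa7410c715
  after D3: wrote 3B at 0x11 = 121f95
  after D4: wrote 2B at 0x07 = 10c7
  after D5: wrote 5B at 0x20 = 35800a6995
query mem[0x19]=0xfb, mem[0x12]=0x1f, mem[0x20]=0x35

MEM[0x19,0x12,0x20] = fb 1f 35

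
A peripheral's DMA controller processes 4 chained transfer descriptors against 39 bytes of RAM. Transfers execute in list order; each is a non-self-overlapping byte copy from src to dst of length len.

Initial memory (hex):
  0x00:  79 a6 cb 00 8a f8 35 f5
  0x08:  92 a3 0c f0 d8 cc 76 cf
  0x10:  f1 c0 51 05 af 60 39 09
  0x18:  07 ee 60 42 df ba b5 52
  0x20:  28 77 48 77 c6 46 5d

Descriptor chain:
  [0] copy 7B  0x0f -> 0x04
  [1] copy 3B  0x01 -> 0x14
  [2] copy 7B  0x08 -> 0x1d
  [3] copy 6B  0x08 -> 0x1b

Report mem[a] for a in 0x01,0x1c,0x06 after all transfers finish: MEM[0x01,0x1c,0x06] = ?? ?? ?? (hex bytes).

MEM[0x01,0x1c,0x06] = a6 af c0

[0] 0x0f->0x04 len=7 : cf f1 c0 51 05 af 60
[1] 0x01->0x14 len=3 : a6 cb 00
[2] 0x08->0x1d len=7 : 05 af 60 f0 d8 cc 76
[3] 0x08->0x1b len=6 : 05 af 60 f0 d8 cc
query mem[0x01]=0xa6, mem[0x1c]=0xaf, mem[0x06]=0xc0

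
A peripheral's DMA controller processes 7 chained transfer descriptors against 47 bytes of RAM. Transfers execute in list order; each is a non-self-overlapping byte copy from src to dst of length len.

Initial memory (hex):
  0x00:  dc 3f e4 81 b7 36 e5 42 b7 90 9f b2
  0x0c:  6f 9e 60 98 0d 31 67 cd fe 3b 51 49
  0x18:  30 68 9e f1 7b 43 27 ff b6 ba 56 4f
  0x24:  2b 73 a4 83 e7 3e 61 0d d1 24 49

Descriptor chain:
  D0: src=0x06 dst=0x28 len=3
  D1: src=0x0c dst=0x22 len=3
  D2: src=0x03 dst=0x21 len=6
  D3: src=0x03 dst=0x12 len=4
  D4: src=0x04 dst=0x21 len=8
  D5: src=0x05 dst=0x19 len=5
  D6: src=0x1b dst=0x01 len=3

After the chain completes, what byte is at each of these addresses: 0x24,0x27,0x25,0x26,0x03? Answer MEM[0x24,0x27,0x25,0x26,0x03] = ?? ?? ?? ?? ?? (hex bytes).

MEM[0x24,0x27,0x25,0x26,0x03] = 42 9f b7 90 90

  after D0: wrote 3B at 0x28 = e542b7
  after D1: wrote 3B at 0x22 = 6f9e60
  after D2: wrote 6B at 0x21 = 81b736e542b7
  after D3: wrote 4B at 0x12 = 81b736e5
  after D4: wrote 8B at 0x21 = b736e542b7909fb2
  after D5: wrote 5B at 0x19 = 36e542b790
  after D6: wrote 3B at 0x01 = 42b790
query mem[0x24]=0x42, mem[0x27]=0x9f, mem[0x25]=0xb7, mem[0x26]=0x90, mem[0x03]=0x90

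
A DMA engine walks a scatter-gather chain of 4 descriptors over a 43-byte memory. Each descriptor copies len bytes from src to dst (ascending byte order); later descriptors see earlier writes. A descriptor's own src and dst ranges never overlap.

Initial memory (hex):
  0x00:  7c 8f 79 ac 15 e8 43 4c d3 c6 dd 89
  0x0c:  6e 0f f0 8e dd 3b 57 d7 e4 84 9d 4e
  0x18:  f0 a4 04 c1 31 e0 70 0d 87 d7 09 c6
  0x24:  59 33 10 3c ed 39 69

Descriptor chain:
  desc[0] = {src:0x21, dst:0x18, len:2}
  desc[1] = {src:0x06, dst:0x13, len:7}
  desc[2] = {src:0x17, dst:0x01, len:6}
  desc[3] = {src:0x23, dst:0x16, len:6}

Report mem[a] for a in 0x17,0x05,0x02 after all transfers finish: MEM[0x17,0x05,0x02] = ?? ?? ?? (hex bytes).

D0: mem[0x18..0x19] <- [d7 09]
D1: mem[0x13..0x19] <- [43 4c d3 c6 dd 89 6e]
D2: mem[0x01..0x06] <- [dd 89 6e 04 c1 31]
D3: mem[0x16..0x1b] <- [c6 59 33 10 3c ed]
query mem[0x17]=0x59, mem[0x05]=0xc1, mem[0x02]=0x89

MEM[0x17,0x05,0x02] = 59 c1 89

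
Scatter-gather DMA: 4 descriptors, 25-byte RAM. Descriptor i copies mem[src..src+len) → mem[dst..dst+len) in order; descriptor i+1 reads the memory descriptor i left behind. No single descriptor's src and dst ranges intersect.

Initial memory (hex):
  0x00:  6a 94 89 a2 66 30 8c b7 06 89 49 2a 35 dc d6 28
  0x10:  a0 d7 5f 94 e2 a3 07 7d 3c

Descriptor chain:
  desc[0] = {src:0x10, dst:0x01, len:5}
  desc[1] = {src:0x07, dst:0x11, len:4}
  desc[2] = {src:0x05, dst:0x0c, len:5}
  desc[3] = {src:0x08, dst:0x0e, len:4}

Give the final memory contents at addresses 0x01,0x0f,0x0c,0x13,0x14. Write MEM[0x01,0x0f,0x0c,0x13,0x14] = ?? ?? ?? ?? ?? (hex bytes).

MEM[0x01,0x0f,0x0c,0x13,0x14] = a0 89 e2 89 49

#0 dst[0x01+5] := {0xa0,0xd7,0x5f,0x94,0xe2}
#1 dst[0x11+4] := {0xb7,0x06,0x89,0x49}
#2 dst[0x0c+5] := {0xe2,0x8c,0xb7,0x06,0x89}
#3 dst[0x0e+4] := {0x06,0x89,0x49,0x2a}
query mem[0x01]=0xa0, mem[0x0f]=0x89, mem[0x0c]=0xe2, mem[0x13]=0x89, mem[0x14]=0x49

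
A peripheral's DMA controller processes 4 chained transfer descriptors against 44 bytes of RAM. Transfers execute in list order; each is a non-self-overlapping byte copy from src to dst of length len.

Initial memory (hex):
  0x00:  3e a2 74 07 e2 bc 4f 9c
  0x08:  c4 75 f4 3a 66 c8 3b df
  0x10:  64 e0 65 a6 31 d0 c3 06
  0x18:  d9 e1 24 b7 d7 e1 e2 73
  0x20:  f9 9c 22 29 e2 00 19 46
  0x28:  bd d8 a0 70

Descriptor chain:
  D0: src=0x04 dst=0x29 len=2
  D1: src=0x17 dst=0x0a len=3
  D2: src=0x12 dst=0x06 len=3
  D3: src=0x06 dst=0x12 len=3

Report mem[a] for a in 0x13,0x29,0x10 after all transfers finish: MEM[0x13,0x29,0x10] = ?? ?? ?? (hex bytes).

MEM[0x13,0x29,0x10] = a6 e2 64

  after D0: wrote 2B at 0x29 = e2bc
  after D1: wrote 3B at 0x0a = 06d9e1
  after D2: wrote 3B at 0x06 = 65a631
  after D3: wrote 3B at 0x12 = 65a631
query mem[0x13]=0xa6, mem[0x29]=0xe2, mem[0x10]=0x64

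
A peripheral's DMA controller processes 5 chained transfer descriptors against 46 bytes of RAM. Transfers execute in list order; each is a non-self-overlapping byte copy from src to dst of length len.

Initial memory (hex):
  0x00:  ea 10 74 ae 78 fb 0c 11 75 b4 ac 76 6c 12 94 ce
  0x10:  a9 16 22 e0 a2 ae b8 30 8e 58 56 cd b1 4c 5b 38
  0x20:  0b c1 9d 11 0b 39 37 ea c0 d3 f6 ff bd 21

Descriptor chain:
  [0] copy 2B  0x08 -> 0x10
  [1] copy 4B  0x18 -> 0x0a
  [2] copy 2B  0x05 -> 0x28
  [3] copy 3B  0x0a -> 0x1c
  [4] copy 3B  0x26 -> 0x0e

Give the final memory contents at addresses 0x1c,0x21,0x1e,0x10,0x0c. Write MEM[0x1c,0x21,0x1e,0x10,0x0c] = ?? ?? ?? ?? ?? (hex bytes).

MEM[0x1c,0x21,0x1e,0x10,0x0c] = 8e c1 56 fb 56

D0: mem[0x10..0x11] <- [75 b4]
D1: mem[0x0a..0x0d] <- [8e 58 56 cd]
D2: mem[0x28..0x29] <- [fb 0c]
D3: mem[0x1c..0x1e] <- [8e 58 56]
D4: mem[0x0e..0x10] <- [37 ea fb]
query mem[0x1c]=0x8e, mem[0x21]=0xc1, mem[0x1e]=0x56, mem[0x10]=0xfb, mem[0x0c]=0x56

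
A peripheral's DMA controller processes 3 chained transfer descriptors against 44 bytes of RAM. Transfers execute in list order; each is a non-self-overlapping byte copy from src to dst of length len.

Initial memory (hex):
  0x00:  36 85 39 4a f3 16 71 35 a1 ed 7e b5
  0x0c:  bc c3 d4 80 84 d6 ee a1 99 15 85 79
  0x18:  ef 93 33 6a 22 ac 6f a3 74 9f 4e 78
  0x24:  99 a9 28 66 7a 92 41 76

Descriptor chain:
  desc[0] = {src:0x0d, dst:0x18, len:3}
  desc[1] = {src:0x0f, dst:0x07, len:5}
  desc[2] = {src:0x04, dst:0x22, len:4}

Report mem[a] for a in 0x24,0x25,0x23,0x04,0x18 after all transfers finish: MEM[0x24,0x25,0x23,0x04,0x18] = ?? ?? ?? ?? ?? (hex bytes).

  after D0: wrote 3B at 0x18 = c3d480
  after D1: wrote 5B at 0x07 = 8084d6eea1
  after D2: wrote 4B at 0x22 = f3167180
query mem[0x24]=0x71, mem[0x25]=0x80, mem[0x23]=0x16, mem[0x04]=0xf3, mem[0x18]=0xc3

MEM[0x24,0x25,0x23,0x04,0x18] = 71 80 16 f3 c3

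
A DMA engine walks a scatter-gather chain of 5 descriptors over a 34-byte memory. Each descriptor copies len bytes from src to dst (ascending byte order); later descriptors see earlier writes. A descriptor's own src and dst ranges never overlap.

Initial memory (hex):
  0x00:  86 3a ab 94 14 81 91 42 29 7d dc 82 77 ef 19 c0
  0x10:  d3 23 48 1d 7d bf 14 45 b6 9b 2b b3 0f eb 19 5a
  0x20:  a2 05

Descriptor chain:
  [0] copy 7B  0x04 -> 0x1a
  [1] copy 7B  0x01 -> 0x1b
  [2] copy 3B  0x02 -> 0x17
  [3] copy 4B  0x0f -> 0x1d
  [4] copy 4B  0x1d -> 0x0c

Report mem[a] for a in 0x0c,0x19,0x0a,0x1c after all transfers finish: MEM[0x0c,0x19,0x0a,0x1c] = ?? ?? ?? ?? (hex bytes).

#0 dst[0x1a+7] := {0x14,0x81,0x91,0x42,0x29,0x7d,0xdc}
#1 dst[0x1b+7] := {0x3a,0xab,0x94,0x14,0x81,0x91,0x42}
#2 dst[0x17+3] := {0xab,0x94,0x14}
#3 dst[0x1d+4] := {0xc0,0xd3,0x23,0x48}
#4 dst[0x0c+4] := {0xc0,0xd3,0x23,0x48}
query mem[0x0c]=0xc0, mem[0x19]=0x14, mem[0x0a]=0xdc, mem[0x1c]=0xab

MEM[0x0c,0x19,0x0a,0x1c] = c0 14 dc ab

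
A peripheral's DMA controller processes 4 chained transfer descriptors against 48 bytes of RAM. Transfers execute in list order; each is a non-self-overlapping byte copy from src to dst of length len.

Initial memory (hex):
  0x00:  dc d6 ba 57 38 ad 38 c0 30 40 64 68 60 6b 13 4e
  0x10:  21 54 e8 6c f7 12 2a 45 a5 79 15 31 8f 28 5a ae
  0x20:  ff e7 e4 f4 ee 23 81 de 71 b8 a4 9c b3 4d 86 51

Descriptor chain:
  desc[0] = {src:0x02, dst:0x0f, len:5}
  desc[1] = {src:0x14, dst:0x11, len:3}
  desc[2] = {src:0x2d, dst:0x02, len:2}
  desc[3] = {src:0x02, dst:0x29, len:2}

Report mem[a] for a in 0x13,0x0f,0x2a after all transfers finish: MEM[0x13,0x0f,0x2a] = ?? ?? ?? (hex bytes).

MEM[0x13,0x0f,0x2a] = 2a ba 86

  after D0: wrote 5B at 0x0f = ba5738ad38
  after D1: wrote 3B at 0x11 = f7122a
  after D2: wrote 2B at 0x02 = 4d86
  after D3: wrote 2B at 0x29 = 4d86
query mem[0x13]=0x2a, mem[0x0f]=0xba, mem[0x2a]=0x86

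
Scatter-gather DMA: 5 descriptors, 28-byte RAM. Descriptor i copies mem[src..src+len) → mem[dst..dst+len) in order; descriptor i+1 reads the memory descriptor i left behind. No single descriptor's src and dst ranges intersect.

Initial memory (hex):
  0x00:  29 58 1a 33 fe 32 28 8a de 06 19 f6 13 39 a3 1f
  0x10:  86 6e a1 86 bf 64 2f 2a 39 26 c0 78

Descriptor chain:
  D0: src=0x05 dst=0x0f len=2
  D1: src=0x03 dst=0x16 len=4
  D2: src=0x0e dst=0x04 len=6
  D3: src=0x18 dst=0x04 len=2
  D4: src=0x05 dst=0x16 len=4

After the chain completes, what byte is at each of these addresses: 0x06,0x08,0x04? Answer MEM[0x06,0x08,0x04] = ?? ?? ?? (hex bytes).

MEM[0x06,0x08,0x04] = 28 a1 32

#0 dst[0x0f+2] := {0x32,0x28}
#1 dst[0x16+4] := {0x33,0xfe,0x32,0x28}
#2 dst[0x04+6] := {0xa3,0x32,0x28,0x6e,0xa1,0x86}
#3 dst[0x04+2] := {0x32,0x28}
#4 dst[0x16+4] := {0x28,0x28,0x6e,0xa1}
query mem[0x06]=0x28, mem[0x08]=0xa1, mem[0x04]=0x32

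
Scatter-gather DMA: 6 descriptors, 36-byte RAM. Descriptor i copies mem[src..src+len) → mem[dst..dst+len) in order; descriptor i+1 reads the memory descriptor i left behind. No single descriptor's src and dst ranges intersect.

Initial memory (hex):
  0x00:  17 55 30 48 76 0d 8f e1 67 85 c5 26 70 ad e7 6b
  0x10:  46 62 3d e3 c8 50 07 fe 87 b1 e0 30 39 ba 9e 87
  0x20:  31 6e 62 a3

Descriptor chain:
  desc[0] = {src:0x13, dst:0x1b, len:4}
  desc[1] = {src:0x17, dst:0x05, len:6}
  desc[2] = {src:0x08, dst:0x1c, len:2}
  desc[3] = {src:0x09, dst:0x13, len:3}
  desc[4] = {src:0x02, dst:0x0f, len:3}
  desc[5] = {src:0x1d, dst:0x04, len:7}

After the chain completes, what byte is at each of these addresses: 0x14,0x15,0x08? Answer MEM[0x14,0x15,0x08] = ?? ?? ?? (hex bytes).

MEM[0x14,0x15,0x08] = c8 26 6e

  after D0: wrote 4B at 0x1b = e3c85007
  after D1: wrote 6B at 0x05 = fe87b1e0e3c8
  after D2: wrote 2B at 0x1c = e0e3
  after D3: wrote 3B at 0x13 = e3c826
  after D4: wrote 3B at 0x0f = 304876
  after D5: wrote 7B at 0x04 = e30787316e62a3
query mem[0x14]=0xc8, mem[0x15]=0x26, mem[0x08]=0x6e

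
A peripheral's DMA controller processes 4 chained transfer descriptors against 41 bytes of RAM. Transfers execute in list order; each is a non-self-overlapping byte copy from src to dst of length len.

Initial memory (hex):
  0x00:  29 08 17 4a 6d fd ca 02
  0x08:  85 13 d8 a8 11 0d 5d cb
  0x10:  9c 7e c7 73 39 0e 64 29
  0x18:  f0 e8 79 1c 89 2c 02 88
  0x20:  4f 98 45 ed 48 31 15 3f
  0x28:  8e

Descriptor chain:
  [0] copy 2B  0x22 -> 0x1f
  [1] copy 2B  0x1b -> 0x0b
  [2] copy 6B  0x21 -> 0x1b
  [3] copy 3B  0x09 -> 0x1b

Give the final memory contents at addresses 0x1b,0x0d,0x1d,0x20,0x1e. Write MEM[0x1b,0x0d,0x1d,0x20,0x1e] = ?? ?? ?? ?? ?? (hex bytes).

MEM[0x1b,0x0d,0x1d,0x20,0x1e] = 13 0d 1c 15 48

  after D0: wrote 2B at 0x1f = 45ed
  after D1: wrote 2B at 0x0b = 1c89
  after D2: wrote 6B at 0x1b = 9845ed483115
  after D3: wrote 3B at 0x1b = 13d81c
query mem[0x1b]=0x13, mem[0x0d]=0x0d, mem[0x1d]=0x1c, mem[0x20]=0x15, mem[0x1e]=0x48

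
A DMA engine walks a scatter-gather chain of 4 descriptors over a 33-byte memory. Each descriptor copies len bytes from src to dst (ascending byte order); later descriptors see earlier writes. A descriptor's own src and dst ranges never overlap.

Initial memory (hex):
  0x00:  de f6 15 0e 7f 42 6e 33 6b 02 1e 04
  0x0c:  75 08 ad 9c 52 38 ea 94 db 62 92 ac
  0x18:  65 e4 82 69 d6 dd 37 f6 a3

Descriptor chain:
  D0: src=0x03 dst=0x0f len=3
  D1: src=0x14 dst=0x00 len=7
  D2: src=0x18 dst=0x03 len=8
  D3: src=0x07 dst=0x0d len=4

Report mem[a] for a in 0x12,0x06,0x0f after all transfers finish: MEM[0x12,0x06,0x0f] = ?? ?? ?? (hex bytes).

MEM[0x12,0x06,0x0f] = ea 69 37

[0] 0x03->0x0f len=3 : 0e 7f 42
[1] 0x14->0x00 len=7 : db 62 92 ac 65 e4 82
[2] 0x18->0x03 len=8 : 65 e4 82 69 d6 dd 37 f6
[3] 0x07->0x0d len=4 : d6 dd 37 f6
query mem[0x12]=0xea, mem[0x06]=0x69, mem[0x0f]=0x37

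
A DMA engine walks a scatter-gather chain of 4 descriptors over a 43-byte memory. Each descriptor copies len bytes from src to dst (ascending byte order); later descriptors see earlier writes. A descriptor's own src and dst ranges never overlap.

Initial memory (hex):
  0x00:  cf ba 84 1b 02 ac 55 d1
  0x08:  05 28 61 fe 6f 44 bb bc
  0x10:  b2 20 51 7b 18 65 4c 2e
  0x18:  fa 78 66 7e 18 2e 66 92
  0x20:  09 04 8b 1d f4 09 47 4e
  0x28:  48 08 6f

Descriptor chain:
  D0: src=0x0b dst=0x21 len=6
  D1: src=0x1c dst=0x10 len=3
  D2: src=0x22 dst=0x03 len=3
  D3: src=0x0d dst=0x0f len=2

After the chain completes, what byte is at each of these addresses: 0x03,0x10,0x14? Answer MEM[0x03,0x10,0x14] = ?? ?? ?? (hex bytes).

MEM[0x03,0x10,0x14] = 6f bb 18

[0] 0x0b->0x21 len=6 : fe 6f 44 bb bc b2
[1] 0x1c->0x10 len=3 : 18 2e 66
[2] 0x22->0x03 len=3 : 6f 44 bb
[3] 0x0d->0x0f len=2 : 44 bb
query mem[0x03]=0x6f, mem[0x10]=0xbb, mem[0x14]=0x18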